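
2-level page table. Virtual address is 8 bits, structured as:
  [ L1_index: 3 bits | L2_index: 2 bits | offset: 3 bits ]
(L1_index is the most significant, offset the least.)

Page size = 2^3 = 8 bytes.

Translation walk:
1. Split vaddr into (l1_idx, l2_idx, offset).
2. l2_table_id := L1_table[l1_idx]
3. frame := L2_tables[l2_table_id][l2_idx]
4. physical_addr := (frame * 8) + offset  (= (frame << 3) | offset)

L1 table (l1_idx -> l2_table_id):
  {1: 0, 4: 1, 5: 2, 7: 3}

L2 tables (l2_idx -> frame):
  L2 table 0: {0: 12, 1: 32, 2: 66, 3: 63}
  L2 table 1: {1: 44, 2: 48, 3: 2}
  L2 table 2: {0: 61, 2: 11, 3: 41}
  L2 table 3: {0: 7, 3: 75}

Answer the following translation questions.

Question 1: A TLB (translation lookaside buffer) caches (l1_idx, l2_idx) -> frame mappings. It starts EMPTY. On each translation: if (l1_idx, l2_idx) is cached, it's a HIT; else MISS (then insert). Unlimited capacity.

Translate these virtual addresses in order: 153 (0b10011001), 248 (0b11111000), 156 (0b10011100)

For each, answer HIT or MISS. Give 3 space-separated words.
vaddr=153: (4,3) not in TLB -> MISS, insert
vaddr=248: (7,3) not in TLB -> MISS, insert
vaddr=156: (4,3) in TLB -> HIT

Answer: MISS MISS HIT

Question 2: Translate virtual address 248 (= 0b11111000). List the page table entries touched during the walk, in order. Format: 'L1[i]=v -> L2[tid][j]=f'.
vaddr = 248 = 0b11111000
Split: l1_idx=7, l2_idx=3, offset=0

Answer: L1[7]=3 -> L2[3][3]=75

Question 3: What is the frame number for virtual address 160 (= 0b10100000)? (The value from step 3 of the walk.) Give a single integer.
vaddr = 160: l1_idx=5, l2_idx=0
L1[5] = 2; L2[2][0] = 61

Answer: 61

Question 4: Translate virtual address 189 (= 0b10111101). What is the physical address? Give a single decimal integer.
vaddr = 189 = 0b10111101
Split: l1_idx=5, l2_idx=3, offset=5
L1[5] = 2
L2[2][3] = 41
paddr = 41 * 8 + 5 = 333

Answer: 333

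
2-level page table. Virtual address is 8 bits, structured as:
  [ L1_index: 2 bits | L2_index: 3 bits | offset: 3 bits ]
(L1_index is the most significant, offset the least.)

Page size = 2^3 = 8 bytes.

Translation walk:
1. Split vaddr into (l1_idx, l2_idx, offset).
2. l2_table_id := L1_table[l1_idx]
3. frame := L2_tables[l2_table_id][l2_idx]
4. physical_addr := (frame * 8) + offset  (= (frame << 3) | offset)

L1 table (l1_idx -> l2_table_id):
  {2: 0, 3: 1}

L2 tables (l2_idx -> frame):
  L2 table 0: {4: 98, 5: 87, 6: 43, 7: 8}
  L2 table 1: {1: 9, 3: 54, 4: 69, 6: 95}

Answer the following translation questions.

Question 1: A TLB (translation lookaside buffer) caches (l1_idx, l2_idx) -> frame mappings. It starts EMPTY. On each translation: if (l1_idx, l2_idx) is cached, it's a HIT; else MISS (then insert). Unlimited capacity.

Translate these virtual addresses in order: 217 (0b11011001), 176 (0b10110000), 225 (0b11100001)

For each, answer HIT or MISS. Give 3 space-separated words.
Answer: MISS MISS MISS

Derivation:
vaddr=217: (3,3) not in TLB -> MISS, insert
vaddr=176: (2,6) not in TLB -> MISS, insert
vaddr=225: (3,4) not in TLB -> MISS, insert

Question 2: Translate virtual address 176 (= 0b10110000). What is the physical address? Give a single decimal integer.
vaddr = 176 = 0b10110000
Split: l1_idx=2, l2_idx=6, offset=0
L1[2] = 0
L2[0][6] = 43
paddr = 43 * 8 + 0 = 344

Answer: 344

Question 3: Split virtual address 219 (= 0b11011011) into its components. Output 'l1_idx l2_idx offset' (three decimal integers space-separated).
Answer: 3 3 3

Derivation:
vaddr = 219 = 0b11011011
  top 2 bits -> l1_idx = 3
  next 3 bits -> l2_idx = 3
  bottom 3 bits -> offset = 3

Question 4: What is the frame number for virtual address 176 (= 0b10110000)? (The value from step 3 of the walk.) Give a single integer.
vaddr = 176: l1_idx=2, l2_idx=6
L1[2] = 0; L2[0][6] = 43

Answer: 43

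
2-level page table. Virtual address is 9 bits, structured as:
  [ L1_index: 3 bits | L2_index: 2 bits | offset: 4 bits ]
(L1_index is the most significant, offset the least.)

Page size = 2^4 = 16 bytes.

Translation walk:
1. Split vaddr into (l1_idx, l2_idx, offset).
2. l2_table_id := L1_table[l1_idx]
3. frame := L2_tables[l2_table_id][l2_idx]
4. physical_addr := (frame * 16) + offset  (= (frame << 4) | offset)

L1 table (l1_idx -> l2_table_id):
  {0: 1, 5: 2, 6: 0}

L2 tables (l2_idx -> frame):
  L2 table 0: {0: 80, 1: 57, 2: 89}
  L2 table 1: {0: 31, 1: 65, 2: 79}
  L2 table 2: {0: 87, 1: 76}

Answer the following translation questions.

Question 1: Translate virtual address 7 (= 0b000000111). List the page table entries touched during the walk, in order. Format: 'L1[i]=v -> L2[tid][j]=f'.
vaddr = 7 = 0b000000111
Split: l1_idx=0, l2_idx=0, offset=7

Answer: L1[0]=1 -> L2[1][0]=31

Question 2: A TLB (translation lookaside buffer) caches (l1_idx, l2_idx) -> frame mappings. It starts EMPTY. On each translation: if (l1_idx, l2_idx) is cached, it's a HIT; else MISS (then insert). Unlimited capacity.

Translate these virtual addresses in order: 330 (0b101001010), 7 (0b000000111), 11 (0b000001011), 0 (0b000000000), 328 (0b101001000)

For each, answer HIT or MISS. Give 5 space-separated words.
vaddr=330: (5,0) not in TLB -> MISS, insert
vaddr=7: (0,0) not in TLB -> MISS, insert
vaddr=11: (0,0) in TLB -> HIT
vaddr=0: (0,0) in TLB -> HIT
vaddr=328: (5,0) in TLB -> HIT

Answer: MISS MISS HIT HIT HIT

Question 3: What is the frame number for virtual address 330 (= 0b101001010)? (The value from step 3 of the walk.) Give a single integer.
vaddr = 330: l1_idx=5, l2_idx=0
L1[5] = 2; L2[2][0] = 87

Answer: 87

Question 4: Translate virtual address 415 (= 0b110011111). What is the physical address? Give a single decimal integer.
vaddr = 415 = 0b110011111
Split: l1_idx=6, l2_idx=1, offset=15
L1[6] = 0
L2[0][1] = 57
paddr = 57 * 16 + 15 = 927

Answer: 927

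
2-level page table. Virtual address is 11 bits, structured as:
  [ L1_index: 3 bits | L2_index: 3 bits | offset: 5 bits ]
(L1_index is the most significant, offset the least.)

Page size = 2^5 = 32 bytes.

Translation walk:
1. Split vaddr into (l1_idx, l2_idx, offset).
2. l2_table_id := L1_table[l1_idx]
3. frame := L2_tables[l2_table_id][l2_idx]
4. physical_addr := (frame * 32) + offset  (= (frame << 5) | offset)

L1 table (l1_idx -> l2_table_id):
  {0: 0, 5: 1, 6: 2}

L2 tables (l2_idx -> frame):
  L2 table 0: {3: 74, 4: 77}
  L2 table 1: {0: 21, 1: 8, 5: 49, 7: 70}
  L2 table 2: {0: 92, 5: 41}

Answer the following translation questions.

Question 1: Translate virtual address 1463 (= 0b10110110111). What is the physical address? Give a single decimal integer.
Answer: 1591

Derivation:
vaddr = 1463 = 0b10110110111
Split: l1_idx=5, l2_idx=5, offset=23
L1[5] = 1
L2[1][5] = 49
paddr = 49 * 32 + 23 = 1591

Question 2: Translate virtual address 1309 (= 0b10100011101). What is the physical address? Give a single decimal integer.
vaddr = 1309 = 0b10100011101
Split: l1_idx=5, l2_idx=0, offset=29
L1[5] = 1
L2[1][0] = 21
paddr = 21 * 32 + 29 = 701

Answer: 701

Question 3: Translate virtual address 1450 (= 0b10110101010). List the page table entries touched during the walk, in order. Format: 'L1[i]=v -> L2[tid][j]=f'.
Answer: L1[5]=1 -> L2[1][5]=49

Derivation:
vaddr = 1450 = 0b10110101010
Split: l1_idx=5, l2_idx=5, offset=10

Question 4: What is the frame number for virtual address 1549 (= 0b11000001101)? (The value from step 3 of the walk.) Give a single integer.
Answer: 92

Derivation:
vaddr = 1549: l1_idx=6, l2_idx=0
L1[6] = 2; L2[2][0] = 92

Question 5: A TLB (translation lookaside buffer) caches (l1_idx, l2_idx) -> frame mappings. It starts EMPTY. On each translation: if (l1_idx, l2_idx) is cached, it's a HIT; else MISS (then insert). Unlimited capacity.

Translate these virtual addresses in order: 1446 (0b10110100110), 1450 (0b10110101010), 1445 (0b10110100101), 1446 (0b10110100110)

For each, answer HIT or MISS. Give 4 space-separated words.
Answer: MISS HIT HIT HIT

Derivation:
vaddr=1446: (5,5) not in TLB -> MISS, insert
vaddr=1450: (5,5) in TLB -> HIT
vaddr=1445: (5,5) in TLB -> HIT
vaddr=1446: (5,5) in TLB -> HIT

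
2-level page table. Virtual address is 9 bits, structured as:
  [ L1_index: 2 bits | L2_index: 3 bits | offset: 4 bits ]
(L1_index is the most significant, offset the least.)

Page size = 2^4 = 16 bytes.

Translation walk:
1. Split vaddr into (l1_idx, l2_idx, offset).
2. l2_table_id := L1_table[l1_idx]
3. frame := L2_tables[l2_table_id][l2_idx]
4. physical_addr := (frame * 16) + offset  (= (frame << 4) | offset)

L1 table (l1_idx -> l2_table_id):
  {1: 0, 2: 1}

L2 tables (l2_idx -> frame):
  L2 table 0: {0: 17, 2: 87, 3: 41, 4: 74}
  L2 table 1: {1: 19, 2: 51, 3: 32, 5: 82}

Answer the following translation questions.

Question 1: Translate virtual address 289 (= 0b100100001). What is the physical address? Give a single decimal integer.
vaddr = 289 = 0b100100001
Split: l1_idx=2, l2_idx=2, offset=1
L1[2] = 1
L2[1][2] = 51
paddr = 51 * 16 + 1 = 817

Answer: 817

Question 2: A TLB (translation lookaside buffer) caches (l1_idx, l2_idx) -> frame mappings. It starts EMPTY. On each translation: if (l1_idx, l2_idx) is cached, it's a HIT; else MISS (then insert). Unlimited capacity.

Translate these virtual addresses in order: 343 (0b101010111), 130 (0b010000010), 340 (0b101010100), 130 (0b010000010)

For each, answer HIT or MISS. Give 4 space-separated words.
vaddr=343: (2,5) not in TLB -> MISS, insert
vaddr=130: (1,0) not in TLB -> MISS, insert
vaddr=340: (2,5) in TLB -> HIT
vaddr=130: (1,0) in TLB -> HIT

Answer: MISS MISS HIT HIT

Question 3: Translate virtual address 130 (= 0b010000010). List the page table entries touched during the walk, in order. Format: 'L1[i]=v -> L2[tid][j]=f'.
vaddr = 130 = 0b010000010
Split: l1_idx=1, l2_idx=0, offset=2

Answer: L1[1]=0 -> L2[0][0]=17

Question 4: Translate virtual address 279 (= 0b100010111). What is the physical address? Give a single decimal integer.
Answer: 311

Derivation:
vaddr = 279 = 0b100010111
Split: l1_idx=2, l2_idx=1, offset=7
L1[2] = 1
L2[1][1] = 19
paddr = 19 * 16 + 7 = 311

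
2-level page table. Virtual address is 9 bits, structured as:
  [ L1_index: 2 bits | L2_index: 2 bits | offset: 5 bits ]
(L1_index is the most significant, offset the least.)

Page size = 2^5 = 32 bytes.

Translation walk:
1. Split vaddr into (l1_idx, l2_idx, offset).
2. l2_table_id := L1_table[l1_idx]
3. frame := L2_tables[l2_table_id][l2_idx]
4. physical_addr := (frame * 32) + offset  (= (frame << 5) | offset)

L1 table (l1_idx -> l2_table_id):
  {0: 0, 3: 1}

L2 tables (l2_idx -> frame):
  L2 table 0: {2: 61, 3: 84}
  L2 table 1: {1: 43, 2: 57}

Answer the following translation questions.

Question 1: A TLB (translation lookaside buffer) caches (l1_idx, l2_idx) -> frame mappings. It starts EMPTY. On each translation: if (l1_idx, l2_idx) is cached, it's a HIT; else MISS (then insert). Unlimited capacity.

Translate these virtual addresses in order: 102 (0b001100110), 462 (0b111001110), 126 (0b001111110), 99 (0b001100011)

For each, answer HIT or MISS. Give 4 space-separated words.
Answer: MISS MISS HIT HIT

Derivation:
vaddr=102: (0,3) not in TLB -> MISS, insert
vaddr=462: (3,2) not in TLB -> MISS, insert
vaddr=126: (0,3) in TLB -> HIT
vaddr=99: (0,3) in TLB -> HIT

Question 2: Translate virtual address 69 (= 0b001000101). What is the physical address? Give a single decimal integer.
vaddr = 69 = 0b001000101
Split: l1_idx=0, l2_idx=2, offset=5
L1[0] = 0
L2[0][2] = 61
paddr = 61 * 32 + 5 = 1957

Answer: 1957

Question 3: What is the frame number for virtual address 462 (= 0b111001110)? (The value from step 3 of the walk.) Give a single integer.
vaddr = 462: l1_idx=3, l2_idx=2
L1[3] = 1; L2[1][2] = 57

Answer: 57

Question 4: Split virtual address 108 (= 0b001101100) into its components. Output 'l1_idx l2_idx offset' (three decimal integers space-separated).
Answer: 0 3 12

Derivation:
vaddr = 108 = 0b001101100
  top 2 bits -> l1_idx = 0
  next 2 bits -> l2_idx = 3
  bottom 5 bits -> offset = 12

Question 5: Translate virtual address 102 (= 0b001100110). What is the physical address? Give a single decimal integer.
vaddr = 102 = 0b001100110
Split: l1_idx=0, l2_idx=3, offset=6
L1[0] = 0
L2[0][3] = 84
paddr = 84 * 32 + 6 = 2694

Answer: 2694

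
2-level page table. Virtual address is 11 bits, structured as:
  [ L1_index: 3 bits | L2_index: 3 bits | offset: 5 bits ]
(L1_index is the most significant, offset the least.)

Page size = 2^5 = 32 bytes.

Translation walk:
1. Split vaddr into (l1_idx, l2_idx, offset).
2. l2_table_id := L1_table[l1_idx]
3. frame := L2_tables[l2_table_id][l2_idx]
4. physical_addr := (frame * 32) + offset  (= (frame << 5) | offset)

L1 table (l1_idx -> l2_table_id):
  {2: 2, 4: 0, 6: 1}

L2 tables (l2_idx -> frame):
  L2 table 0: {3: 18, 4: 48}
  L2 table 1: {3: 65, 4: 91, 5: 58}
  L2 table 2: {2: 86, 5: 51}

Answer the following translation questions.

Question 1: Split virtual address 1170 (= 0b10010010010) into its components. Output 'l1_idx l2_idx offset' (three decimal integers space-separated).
Answer: 4 4 18

Derivation:
vaddr = 1170 = 0b10010010010
  top 3 bits -> l1_idx = 4
  next 3 bits -> l2_idx = 4
  bottom 5 bits -> offset = 18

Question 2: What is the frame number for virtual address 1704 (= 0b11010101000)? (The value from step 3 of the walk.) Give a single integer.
vaddr = 1704: l1_idx=6, l2_idx=5
L1[6] = 1; L2[1][5] = 58

Answer: 58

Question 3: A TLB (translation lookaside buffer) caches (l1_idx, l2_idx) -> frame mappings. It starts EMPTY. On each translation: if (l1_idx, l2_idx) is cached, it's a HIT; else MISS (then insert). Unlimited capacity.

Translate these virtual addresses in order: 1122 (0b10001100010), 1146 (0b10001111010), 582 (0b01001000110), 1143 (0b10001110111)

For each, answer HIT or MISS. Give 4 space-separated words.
Answer: MISS HIT MISS HIT

Derivation:
vaddr=1122: (4,3) not in TLB -> MISS, insert
vaddr=1146: (4,3) in TLB -> HIT
vaddr=582: (2,2) not in TLB -> MISS, insert
vaddr=1143: (4,3) in TLB -> HIT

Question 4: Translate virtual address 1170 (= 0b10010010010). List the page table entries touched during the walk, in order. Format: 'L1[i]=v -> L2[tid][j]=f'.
vaddr = 1170 = 0b10010010010
Split: l1_idx=4, l2_idx=4, offset=18

Answer: L1[4]=0 -> L2[0][4]=48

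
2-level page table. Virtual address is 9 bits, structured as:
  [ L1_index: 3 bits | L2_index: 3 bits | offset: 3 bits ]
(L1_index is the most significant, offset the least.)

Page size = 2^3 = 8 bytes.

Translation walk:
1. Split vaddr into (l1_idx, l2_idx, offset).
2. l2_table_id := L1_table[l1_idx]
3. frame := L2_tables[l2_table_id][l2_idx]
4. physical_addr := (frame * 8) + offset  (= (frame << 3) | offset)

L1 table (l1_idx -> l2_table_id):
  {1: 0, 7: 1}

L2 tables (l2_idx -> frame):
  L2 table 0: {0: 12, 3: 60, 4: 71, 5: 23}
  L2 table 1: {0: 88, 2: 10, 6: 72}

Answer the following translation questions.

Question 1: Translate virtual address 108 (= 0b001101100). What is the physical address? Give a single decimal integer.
vaddr = 108 = 0b001101100
Split: l1_idx=1, l2_idx=5, offset=4
L1[1] = 0
L2[0][5] = 23
paddr = 23 * 8 + 4 = 188

Answer: 188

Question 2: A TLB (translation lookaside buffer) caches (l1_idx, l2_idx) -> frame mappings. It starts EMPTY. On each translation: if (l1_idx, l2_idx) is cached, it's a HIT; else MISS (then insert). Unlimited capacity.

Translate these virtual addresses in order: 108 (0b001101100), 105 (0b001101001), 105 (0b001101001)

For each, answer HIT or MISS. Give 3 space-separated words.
vaddr=108: (1,5) not in TLB -> MISS, insert
vaddr=105: (1,5) in TLB -> HIT
vaddr=105: (1,5) in TLB -> HIT

Answer: MISS HIT HIT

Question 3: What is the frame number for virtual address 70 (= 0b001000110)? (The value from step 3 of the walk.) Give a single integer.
Answer: 12

Derivation:
vaddr = 70: l1_idx=1, l2_idx=0
L1[1] = 0; L2[0][0] = 12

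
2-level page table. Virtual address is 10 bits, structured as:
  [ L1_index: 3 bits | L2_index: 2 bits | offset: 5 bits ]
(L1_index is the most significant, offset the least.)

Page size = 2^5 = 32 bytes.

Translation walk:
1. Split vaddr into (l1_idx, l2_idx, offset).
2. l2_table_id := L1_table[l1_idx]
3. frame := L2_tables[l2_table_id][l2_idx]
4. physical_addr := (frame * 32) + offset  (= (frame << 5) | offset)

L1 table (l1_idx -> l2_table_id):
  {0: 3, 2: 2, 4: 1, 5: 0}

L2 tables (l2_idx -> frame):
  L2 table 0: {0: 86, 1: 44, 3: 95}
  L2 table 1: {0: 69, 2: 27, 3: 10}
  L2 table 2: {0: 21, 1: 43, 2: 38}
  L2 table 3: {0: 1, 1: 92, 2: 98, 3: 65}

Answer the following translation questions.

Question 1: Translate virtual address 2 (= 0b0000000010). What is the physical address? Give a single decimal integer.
Answer: 34

Derivation:
vaddr = 2 = 0b0000000010
Split: l1_idx=0, l2_idx=0, offset=2
L1[0] = 3
L2[3][0] = 1
paddr = 1 * 32 + 2 = 34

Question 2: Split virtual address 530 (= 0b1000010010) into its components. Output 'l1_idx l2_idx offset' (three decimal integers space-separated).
vaddr = 530 = 0b1000010010
  top 3 bits -> l1_idx = 4
  next 2 bits -> l2_idx = 0
  bottom 5 bits -> offset = 18

Answer: 4 0 18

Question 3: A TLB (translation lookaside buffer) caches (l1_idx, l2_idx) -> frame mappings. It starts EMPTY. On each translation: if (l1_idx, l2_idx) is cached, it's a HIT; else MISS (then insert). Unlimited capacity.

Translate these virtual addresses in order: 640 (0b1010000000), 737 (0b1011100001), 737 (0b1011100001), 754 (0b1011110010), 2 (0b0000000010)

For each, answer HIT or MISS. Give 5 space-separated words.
Answer: MISS MISS HIT HIT MISS

Derivation:
vaddr=640: (5,0) not in TLB -> MISS, insert
vaddr=737: (5,3) not in TLB -> MISS, insert
vaddr=737: (5,3) in TLB -> HIT
vaddr=754: (5,3) in TLB -> HIT
vaddr=2: (0,0) not in TLB -> MISS, insert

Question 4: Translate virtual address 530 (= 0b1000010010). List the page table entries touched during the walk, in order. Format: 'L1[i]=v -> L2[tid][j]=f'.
Answer: L1[4]=1 -> L2[1][0]=69

Derivation:
vaddr = 530 = 0b1000010010
Split: l1_idx=4, l2_idx=0, offset=18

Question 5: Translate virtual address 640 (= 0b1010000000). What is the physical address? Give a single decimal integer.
Answer: 2752

Derivation:
vaddr = 640 = 0b1010000000
Split: l1_idx=5, l2_idx=0, offset=0
L1[5] = 0
L2[0][0] = 86
paddr = 86 * 32 + 0 = 2752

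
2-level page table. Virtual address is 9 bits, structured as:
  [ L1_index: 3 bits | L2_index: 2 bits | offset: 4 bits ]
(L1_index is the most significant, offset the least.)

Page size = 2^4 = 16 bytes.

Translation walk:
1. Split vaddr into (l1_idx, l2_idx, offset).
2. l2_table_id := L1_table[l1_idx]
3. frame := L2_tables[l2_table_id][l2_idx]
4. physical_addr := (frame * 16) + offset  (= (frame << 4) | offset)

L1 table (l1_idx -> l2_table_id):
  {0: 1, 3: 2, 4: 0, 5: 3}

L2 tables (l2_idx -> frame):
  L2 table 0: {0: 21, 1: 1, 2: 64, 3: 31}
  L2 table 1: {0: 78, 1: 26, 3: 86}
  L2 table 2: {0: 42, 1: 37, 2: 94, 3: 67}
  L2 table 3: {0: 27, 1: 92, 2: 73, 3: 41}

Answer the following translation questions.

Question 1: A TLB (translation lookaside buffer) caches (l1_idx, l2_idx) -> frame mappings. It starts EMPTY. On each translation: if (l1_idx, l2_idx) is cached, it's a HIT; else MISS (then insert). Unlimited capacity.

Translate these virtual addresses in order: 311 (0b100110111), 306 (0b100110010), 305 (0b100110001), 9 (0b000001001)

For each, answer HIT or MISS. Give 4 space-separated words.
Answer: MISS HIT HIT MISS

Derivation:
vaddr=311: (4,3) not in TLB -> MISS, insert
vaddr=306: (4,3) in TLB -> HIT
vaddr=305: (4,3) in TLB -> HIT
vaddr=9: (0,0) not in TLB -> MISS, insert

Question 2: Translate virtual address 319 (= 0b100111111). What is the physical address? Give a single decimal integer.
vaddr = 319 = 0b100111111
Split: l1_idx=4, l2_idx=3, offset=15
L1[4] = 0
L2[0][3] = 31
paddr = 31 * 16 + 15 = 511

Answer: 511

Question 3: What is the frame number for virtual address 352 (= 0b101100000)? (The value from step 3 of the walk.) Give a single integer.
vaddr = 352: l1_idx=5, l2_idx=2
L1[5] = 3; L2[3][2] = 73

Answer: 73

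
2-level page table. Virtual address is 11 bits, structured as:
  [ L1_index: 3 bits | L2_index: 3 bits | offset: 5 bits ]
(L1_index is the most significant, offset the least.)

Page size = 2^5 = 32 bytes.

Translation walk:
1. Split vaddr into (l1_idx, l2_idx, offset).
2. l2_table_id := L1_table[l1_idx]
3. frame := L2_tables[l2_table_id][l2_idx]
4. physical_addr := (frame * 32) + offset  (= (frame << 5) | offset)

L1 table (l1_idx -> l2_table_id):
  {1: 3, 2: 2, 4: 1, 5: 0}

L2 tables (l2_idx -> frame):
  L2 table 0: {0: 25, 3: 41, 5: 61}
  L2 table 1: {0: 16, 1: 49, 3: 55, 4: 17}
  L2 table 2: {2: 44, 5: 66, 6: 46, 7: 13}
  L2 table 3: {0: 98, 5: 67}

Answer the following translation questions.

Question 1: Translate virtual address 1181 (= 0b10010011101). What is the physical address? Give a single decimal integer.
vaddr = 1181 = 0b10010011101
Split: l1_idx=4, l2_idx=4, offset=29
L1[4] = 1
L2[1][4] = 17
paddr = 17 * 32 + 29 = 573

Answer: 573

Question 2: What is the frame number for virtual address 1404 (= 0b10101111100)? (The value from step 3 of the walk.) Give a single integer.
Answer: 41

Derivation:
vaddr = 1404: l1_idx=5, l2_idx=3
L1[5] = 0; L2[0][3] = 41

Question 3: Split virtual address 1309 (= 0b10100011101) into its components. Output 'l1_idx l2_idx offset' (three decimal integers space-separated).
Answer: 5 0 29

Derivation:
vaddr = 1309 = 0b10100011101
  top 3 bits -> l1_idx = 5
  next 3 bits -> l2_idx = 0
  bottom 5 bits -> offset = 29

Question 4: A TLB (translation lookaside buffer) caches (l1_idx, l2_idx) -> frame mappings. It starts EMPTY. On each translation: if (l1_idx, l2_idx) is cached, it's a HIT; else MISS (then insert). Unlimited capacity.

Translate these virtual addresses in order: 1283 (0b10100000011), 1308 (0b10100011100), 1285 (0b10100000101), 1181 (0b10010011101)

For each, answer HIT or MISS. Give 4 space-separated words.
Answer: MISS HIT HIT MISS

Derivation:
vaddr=1283: (5,0) not in TLB -> MISS, insert
vaddr=1308: (5,0) in TLB -> HIT
vaddr=1285: (5,0) in TLB -> HIT
vaddr=1181: (4,4) not in TLB -> MISS, insert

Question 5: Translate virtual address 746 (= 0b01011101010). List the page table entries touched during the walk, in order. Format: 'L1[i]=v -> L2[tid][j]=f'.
Answer: L1[2]=2 -> L2[2][7]=13

Derivation:
vaddr = 746 = 0b01011101010
Split: l1_idx=2, l2_idx=7, offset=10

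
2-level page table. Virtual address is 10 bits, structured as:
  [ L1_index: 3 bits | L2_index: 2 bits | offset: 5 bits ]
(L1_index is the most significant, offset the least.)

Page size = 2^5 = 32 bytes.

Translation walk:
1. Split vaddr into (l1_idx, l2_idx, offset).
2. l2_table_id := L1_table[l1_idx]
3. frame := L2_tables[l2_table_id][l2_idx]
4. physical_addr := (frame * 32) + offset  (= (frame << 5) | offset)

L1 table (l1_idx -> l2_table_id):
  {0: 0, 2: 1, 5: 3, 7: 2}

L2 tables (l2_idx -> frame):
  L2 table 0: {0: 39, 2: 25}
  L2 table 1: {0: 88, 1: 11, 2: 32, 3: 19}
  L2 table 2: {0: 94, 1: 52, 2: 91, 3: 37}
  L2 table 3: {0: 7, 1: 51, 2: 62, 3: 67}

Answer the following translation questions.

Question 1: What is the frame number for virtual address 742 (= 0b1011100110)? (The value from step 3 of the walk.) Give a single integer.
Answer: 67

Derivation:
vaddr = 742: l1_idx=5, l2_idx=3
L1[5] = 3; L2[3][3] = 67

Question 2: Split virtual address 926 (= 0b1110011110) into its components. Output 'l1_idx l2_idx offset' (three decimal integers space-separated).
Answer: 7 0 30

Derivation:
vaddr = 926 = 0b1110011110
  top 3 bits -> l1_idx = 7
  next 2 bits -> l2_idx = 0
  bottom 5 bits -> offset = 30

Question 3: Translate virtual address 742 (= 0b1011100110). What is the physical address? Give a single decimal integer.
Answer: 2150

Derivation:
vaddr = 742 = 0b1011100110
Split: l1_idx=5, l2_idx=3, offset=6
L1[5] = 3
L2[3][3] = 67
paddr = 67 * 32 + 6 = 2150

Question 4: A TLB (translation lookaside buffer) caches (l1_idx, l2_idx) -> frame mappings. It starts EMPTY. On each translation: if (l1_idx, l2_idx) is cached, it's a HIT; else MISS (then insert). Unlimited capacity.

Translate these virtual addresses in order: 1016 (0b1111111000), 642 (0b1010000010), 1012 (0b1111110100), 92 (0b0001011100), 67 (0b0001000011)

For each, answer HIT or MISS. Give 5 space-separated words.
vaddr=1016: (7,3) not in TLB -> MISS, insert
vaddr=642: (5,0) not in TLB -> MISS, insert
vaddr=1012: (7,3) in TLB -> HIT
vaddr=92: (0,2) not in TLB -> MISS, insert
vaddr=67: (0,2) in TLB -> HIT

Answer: MISS MISS HIT MISS HIT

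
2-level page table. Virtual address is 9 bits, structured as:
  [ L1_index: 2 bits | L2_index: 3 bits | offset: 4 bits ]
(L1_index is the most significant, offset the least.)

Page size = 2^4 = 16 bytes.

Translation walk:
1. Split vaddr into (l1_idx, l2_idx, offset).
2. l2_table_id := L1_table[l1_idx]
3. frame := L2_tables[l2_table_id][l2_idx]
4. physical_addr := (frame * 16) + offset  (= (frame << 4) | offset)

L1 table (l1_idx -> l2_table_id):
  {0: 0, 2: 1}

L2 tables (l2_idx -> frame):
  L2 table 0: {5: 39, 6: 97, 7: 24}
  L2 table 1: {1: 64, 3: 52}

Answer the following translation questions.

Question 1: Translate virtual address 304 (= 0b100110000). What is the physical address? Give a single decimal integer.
Answer: 832

Derivation:
vaddr = 304 = 0b100110000
Split: l1_idx=2, l2_idx=3, offset=0
L1[2] = 1
L2[1][3] = 52
paddr = 52 * 16 + 0 = 832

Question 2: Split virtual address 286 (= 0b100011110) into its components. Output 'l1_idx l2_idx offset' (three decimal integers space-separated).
vaddr = 286 = 0b100011110
  top 2 bits -> l1_idx = 2
  next 3 bits -> l2_idx = 1
  bottom 4 bits -> offset = 14

Answer: 2 1 14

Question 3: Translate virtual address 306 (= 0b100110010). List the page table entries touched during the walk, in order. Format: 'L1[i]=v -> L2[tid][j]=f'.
Answer: L1[2]=1 -> L2[1][3]=52

Derivation:
vaddr = 306 = 0b100110010
Split: l1_idx=2, l2_idx=3, offset=2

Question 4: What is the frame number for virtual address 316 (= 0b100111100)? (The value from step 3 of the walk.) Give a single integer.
Answer: 52

Derivation:
vaddr = 316: l1_idx=2, l2_idx=3
L1[2] = 1; L2[1][3] = 52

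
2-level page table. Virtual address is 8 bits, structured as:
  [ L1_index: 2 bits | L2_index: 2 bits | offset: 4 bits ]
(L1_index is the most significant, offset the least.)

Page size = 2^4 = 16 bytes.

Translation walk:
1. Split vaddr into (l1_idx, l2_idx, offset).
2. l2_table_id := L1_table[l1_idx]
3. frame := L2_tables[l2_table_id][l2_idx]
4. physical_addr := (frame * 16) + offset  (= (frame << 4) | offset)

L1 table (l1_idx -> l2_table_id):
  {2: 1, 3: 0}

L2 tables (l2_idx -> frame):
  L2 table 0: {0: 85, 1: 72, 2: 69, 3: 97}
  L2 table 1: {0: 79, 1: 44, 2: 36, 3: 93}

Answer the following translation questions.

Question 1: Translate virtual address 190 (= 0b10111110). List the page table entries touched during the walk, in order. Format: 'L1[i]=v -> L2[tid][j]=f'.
vaddr = 190 = 0b10111110
Split: l1_idx=2, l2_idx=3, offset=14

Answer: L1[2]=1 -> L2[1][3]=93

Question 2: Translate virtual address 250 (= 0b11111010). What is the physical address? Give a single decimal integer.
Answer: 1562

Derivation:
vaddr = 250 = 0b11111010
Split: l1_idx=3, l2_idx=3, offset=10
L1[3] = 0
L2[0][3] = 97
paddr = 97 * 16 + 10 = 1562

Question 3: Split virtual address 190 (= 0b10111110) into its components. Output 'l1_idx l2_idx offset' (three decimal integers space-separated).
vaddr = 190 = 0b10111110
  top 2 bits -> l1_idx = 2
  next 2 bits -> l2_idx = 3
  bottom 4 bits -> offset = 14

Answer: 2 3 14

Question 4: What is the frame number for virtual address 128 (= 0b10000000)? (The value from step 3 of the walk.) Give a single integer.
vaddr = 128: l1_idx=2, l2_idx=0
L1[2] = 1; L2[1][0] = 79

Answer: 79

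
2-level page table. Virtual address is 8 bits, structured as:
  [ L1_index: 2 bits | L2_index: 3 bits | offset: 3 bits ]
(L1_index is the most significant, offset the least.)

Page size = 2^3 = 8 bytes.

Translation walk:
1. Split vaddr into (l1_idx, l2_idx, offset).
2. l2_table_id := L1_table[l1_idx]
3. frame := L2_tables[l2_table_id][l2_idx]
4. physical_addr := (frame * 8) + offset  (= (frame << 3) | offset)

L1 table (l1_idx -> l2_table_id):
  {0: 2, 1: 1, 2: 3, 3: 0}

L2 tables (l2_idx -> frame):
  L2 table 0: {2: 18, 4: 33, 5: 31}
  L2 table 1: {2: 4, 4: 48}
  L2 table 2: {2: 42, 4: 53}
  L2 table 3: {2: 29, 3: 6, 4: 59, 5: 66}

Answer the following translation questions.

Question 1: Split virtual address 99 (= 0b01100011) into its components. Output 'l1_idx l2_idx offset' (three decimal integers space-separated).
vaddr = 99 = 0b01100011
  top 2 bits -> l1_idx = 1
  next 3 bits -> l2_idx = 4
  bottom 3 bits -> offset = 3

Answer: 1 4 3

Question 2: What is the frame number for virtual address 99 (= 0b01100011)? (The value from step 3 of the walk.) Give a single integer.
vaddr = 99: l1_idx=1, l2_idx=4
L1[1] = 1; L2[1][4] = 48

Answer: 48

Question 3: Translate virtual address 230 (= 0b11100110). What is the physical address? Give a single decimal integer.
vaddr = 230 = 0b11100110
Split: l1_idx=3, l2_idx=4, offset=6
L1[3] = 0
L2[0][4] = 33
paddr = 33 * 8 + 6 = 270

Answer: 270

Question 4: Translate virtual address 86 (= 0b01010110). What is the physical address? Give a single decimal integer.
vaddr = 86 = 0b01010110
Split: l1_idx=1, l2_idx=2, offset=6
L1[1] = 1
L2[1][2] = 4
paddr = 4 * 8 + 6 = 38

Answer: 38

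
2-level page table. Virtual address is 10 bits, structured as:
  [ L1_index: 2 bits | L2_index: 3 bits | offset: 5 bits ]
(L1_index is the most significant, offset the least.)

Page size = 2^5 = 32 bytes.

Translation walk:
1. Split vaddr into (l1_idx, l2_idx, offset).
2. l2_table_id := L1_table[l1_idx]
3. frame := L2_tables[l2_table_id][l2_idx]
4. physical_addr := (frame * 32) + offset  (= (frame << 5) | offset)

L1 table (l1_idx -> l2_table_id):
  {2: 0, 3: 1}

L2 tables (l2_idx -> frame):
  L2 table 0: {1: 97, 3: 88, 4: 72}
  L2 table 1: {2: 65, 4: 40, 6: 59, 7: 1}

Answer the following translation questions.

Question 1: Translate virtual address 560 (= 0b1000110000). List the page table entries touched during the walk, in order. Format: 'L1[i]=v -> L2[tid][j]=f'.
Answer: L1[2]=0 -> L2[0][1]=97

Derivation:
vaddr = 560 = 0b1000110000
Split: l1_idx=2, l2_idx=1, offset=16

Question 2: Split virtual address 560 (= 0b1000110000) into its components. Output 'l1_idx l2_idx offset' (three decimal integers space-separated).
vaddr = 560 = 0b1000110000
  top 2 bits -> l1_idx = 2
  next 3 bits -> l2_idx = 1
  bottom 5 bits -> offset = 16

Answer: 2 1 16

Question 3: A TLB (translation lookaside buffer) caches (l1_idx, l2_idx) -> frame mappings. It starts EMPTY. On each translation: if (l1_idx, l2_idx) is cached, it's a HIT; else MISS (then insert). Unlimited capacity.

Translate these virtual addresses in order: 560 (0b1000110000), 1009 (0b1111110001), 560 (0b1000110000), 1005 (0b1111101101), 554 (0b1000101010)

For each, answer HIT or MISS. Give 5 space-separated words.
Answer: MISS MISS HIT HIT HIT

Derivation:
vaddr=560: (2,1) not in TLB -> MISS, insert
vaddr=1009: (3,7) not in TLB -> MISS, insert
vaddr=560: (2,1) in TLB -> HIT
vaddr=1005: (3,7) in TLB -> HIT
vaddr=554: (2,1) in TLB -> HIT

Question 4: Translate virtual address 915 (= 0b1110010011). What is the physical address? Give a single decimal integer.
Answer: 1299

Derivation:
vaddr = 915 = 0b1110010011
Split: l1_idx=3, l2_idx=4, offset=19
L1[3] = 1
L2[1][4] = 40
paddr = 40 * 32 + 19 = 1299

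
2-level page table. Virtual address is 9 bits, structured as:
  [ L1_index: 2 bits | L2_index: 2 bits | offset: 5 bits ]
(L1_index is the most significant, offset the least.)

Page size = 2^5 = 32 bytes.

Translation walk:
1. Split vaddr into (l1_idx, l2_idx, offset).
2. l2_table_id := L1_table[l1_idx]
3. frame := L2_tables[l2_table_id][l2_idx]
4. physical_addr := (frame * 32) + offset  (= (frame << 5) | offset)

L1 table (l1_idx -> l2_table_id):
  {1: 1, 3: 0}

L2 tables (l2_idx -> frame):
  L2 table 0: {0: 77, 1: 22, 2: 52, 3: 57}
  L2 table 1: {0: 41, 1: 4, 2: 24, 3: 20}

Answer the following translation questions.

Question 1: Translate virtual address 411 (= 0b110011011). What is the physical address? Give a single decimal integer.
vaddr = 411 = 0b110011011
Split: l1_idx=3, l2_idx=0, offset=27
L1[3] = 0
L2[0][0] = 77
paddr = 77 * 32 + 27 = 2491

Answer: 2491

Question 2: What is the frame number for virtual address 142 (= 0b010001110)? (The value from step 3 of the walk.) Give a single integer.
vaddr = 142: l1_idx=1, l2_idx=0
L1[1] = 1; L2[1][0] = 41

Answer: 41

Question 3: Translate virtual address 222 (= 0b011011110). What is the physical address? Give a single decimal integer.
Answer: 798

Derivation:
vaddr = 222 = 0b011011110
Split: l1_idx=1, l2_idx=2, offset=30
L1[1] = 1
L2[1][2] = 24
paddr = 24 * 32 + 30 = 798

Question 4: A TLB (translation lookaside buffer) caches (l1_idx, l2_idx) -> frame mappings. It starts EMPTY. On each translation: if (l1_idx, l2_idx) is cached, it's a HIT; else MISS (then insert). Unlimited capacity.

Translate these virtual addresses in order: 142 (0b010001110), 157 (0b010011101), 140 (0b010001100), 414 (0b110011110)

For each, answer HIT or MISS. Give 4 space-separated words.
vaddr=142: (1,0) not in TLB -> MISS, insert
vaddr=157: (1,0) in TLB -> HIT
vaddr=140: (1,0) in TLB -> HIT
vaddr=414: (3,0) not in TLB -> MISS, insert

Answer: MISS HIT HIT MISS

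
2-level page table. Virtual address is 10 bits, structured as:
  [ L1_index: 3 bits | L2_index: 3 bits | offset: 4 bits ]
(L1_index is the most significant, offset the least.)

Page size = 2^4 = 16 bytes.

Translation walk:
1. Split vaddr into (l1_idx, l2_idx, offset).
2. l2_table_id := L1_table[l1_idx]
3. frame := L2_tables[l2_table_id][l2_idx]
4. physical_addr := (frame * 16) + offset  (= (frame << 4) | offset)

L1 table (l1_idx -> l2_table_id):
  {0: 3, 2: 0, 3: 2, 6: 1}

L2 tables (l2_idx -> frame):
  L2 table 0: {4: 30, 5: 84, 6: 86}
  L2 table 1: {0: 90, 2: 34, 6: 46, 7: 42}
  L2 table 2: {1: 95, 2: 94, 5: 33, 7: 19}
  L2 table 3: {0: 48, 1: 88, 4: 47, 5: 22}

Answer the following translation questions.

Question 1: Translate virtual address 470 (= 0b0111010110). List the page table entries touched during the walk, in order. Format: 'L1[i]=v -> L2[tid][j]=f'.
vaddr = 470 = 0b0111010110
Split: l1_idx=3, l2_idx=5, offset=6

Answer: L1[3]=2 -> L2[2][5]=33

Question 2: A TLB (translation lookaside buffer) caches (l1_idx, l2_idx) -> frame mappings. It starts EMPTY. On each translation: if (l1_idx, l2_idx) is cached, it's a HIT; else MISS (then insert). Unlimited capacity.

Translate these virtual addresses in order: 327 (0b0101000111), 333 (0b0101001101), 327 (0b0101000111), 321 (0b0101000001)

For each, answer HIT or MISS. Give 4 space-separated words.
vaddr=327: (2,4) not in TLB -> MISS, insert
vaddr=333: (2,4) in TLB -> HIT
vaddr=327: (2,4) in TLB -> HIT
vaddr=321: (2,4) in TLB -> HIT

Answer: MISS HIT HIT HIT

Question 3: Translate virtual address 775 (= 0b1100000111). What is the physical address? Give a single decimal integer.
Answer: 1447

Derivation:
vaddr = 775 = 0b1100000111
Split: l1_idx=6, l2_idx=0, offset=7
L1[6] = 1
L2[1][0] = 90
paddr = 90 * 16 + 7 = 1447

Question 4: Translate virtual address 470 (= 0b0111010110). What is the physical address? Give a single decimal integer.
Answer: 534

Derivation:
vaddr = 470 = 0b0111010110
Split: l1_idx=3, l2_idx=5, offset=6
L1[3] = 2
L2[2][5] = 33
paddr = 33 * 16 + 6 = 534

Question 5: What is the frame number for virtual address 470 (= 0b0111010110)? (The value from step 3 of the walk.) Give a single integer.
Answer: 33

Derivation:
vaddr = 470: l1_idx=3, l2_idx=5
L1[3] = 2; L2[2][5] = 33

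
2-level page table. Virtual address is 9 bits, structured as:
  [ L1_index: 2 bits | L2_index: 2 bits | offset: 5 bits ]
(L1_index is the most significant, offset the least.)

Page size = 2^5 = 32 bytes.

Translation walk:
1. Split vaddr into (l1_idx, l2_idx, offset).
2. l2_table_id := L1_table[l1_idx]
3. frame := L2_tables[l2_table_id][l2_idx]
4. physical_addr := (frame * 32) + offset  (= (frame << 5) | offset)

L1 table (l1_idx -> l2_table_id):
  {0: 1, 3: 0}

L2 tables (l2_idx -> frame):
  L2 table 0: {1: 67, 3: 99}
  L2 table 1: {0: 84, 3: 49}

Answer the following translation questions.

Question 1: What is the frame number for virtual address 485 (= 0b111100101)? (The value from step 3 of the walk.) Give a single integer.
vaddr = 485: l1_idx=3, l2_idx=3
L1[3] = 0; L2[0][3] = 99

Answer: 99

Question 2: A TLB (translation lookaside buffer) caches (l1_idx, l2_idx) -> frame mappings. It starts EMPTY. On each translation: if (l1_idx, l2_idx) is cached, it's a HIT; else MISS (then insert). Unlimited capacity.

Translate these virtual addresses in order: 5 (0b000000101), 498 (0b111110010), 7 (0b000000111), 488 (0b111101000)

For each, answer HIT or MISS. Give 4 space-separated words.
vaddr=5: (0,0) not in TLB -> MISS, insert
vaddr=498: (3,3) not in TLB -> MISS, insert
vaddr=7: (0,0) in TLB -> HIT
vaddr=488: (3,3) in TLB -> HIT

Answer: MISS MISS HIT HIT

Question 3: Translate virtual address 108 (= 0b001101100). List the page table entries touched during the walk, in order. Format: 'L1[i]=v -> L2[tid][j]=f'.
Answer: L1[0]=1 -> L2[1][3]=49

Derivation:
vaddr = 108 = 0b001101100
Split: l1_idx=0, l2_idx=3, offset=12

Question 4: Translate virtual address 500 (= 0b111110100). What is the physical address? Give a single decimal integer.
Answer: 3188

Derivation:
vaddr = 500 = 0b111110100
Split: l1_idx=3, l2_idx=3, offset=20
L1[3] = 0
L2[0][3] = 99
paddr = 99 * 32 + 20 = 3188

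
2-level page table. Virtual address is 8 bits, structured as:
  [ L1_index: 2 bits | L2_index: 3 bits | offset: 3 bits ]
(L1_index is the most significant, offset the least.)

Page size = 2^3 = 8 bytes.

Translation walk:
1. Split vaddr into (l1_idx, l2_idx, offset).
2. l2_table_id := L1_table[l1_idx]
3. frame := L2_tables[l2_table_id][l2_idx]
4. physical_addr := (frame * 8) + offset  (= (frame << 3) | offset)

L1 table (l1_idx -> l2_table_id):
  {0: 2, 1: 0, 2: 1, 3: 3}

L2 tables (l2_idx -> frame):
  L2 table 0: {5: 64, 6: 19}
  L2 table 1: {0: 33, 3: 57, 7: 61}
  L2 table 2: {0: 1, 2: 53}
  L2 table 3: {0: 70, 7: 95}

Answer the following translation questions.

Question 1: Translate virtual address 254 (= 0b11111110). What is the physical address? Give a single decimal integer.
Answer: 766

Derivation:
vaddr = 254 = 0b11111110
Split: l1_idx=3, l2_idx=7, offset=6
L1[3] = 3
L2[3][7] = 95
paddr = 95 * 8 + 6 = 766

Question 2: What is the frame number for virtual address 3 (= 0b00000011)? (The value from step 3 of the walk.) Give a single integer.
Answer: 1

Derivation:
vaddr = 3: l1_idx=0, l2_idx=0
L1[0] = 2; L2[2][0] = 1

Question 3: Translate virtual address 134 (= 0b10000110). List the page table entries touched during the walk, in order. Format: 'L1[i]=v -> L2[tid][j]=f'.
Answer: L1[2]=1 -> L2[1][0]=33

Derivation:
vaddr = 134 = 0b10000110
Split: l1_idx=2, l2_idx=0, offset=6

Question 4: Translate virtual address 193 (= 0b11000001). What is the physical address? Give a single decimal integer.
vaddr = 193 = 0b11000001
Split: l1_idx=3, l2_idx=0, offset=1
L1[3] = 3
L2[3][0] = 70
paddr = 70 * 8 + 1 = 561

Answer: 561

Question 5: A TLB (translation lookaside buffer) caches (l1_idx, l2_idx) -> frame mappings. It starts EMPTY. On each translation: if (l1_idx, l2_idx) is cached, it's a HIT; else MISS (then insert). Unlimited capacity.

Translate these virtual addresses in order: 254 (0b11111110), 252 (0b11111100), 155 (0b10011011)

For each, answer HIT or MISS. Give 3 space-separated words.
vaddr=254: (3,7) not in TLB -> MISS, insert
vaddr=252: (3,7) in TLB -> HIT
vaddr=155: (2,3) not in TLB -> MISS, insert

Answer: MISS HIT MISS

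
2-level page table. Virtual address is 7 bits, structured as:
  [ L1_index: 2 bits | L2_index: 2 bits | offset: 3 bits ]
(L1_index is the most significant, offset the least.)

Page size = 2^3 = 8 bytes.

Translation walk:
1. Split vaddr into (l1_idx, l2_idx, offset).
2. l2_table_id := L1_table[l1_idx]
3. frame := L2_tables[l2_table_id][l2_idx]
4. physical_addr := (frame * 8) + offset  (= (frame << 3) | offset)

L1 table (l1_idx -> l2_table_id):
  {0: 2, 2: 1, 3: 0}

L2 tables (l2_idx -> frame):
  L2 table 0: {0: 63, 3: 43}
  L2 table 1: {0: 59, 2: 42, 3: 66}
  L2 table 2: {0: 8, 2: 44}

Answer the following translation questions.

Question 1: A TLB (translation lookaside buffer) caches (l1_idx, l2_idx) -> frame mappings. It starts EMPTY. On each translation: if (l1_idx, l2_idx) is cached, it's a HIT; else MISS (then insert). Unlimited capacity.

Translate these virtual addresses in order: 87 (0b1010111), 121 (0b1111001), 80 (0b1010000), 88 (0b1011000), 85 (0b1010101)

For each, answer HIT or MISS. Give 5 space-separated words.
Answer: MISS MISS HIT MISS HIT

Derivation:
vaddr=87: (2,2) not in TLB -> MISS, insert
vaddr=121: (3,3) not in TLB -> MISS, insert
vaddr=80: (2,2) in TLB -> HIT
vaddr=88: (2,3) not in TLB -> MISS, insert
vaddr=85: (2,2) in TLB -> HIT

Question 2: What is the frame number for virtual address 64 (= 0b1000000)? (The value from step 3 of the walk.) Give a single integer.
Answer: 59

Derivation:
vaddr = 64: l1_idx=2, l2_idx=0
L1[2] = 1; L2[1][0] = 59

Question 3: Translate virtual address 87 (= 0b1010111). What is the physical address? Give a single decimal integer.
Answer: 343

Derivation:
vaddr = 87 = 0b1010111
Split: l1_idx=2, l2_idx=2, offset=7
L1[2] = 1
L2[1][2] = 42
paddr = 42 * 8 + 7 = 343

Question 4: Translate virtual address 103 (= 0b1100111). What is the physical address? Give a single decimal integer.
Answer: 511

Derivation:
vaddr = 103 = 0b1100111
Split: l1_idx=3, l2_idx=0, offset=7
L1[3] = 0
L2[0][0] = 63
paddr = 63 * 8 + 7 = 511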